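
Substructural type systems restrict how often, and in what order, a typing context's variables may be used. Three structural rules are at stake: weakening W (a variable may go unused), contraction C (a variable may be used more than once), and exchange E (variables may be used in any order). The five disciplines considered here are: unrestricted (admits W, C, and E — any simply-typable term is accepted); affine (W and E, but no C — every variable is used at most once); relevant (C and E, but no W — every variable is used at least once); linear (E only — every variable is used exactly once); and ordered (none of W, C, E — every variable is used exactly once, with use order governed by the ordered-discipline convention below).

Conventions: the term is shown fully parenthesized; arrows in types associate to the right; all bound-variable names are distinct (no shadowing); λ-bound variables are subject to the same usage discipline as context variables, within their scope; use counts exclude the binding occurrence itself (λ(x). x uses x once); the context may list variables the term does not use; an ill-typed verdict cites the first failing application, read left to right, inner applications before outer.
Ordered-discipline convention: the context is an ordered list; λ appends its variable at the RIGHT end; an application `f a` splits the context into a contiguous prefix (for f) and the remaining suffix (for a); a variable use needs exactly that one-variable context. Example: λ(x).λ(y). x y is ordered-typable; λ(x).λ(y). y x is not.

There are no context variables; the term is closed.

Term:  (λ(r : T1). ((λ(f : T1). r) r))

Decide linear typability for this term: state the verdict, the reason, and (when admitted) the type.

no — r ×2 used more than once (contraction); f never used (weakening)
use counts: r [bound]: 2×, f [bound]: 0×
uses in reading order: r, r
typing: well-typed — term : T1 → T1
all disciplines: ordered ✗, linear ✗, affine ✗, relevant ✗, unrestricted ✓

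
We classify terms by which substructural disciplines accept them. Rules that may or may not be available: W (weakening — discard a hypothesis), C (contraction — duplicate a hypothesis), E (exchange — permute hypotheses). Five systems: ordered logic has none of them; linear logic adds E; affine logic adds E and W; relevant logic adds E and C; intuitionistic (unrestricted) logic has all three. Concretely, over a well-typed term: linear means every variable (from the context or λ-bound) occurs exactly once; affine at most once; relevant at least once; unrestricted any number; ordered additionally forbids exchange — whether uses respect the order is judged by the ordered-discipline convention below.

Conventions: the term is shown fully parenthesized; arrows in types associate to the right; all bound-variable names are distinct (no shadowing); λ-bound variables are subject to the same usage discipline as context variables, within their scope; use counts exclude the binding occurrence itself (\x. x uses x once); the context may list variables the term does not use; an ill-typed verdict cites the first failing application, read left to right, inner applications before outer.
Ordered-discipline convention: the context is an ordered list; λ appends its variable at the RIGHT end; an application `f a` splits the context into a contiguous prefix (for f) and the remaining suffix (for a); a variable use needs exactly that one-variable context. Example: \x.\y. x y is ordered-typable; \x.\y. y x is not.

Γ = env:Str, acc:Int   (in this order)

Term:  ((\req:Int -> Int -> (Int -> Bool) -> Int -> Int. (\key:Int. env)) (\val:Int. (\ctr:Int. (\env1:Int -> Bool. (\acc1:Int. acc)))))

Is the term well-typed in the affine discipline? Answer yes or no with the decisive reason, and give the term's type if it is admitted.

yes — at most one use each (env, acc, req, key, val, ctr, env1, acc1); term : Int -> Str
variable uses: env ×1, acc ×1, req [bound] ×0, key [bound] ×0, val [bound] ×0, ctr [bound] ×0, env1 [bound] ×0, acc1 [bound] ×0
use order (left to right): env, acc
typing: well-typed at Int -> Str
per-discipline verdicts: ordered ✗, linear ✗, affine ✓, relevant ✗, unrestricted ✓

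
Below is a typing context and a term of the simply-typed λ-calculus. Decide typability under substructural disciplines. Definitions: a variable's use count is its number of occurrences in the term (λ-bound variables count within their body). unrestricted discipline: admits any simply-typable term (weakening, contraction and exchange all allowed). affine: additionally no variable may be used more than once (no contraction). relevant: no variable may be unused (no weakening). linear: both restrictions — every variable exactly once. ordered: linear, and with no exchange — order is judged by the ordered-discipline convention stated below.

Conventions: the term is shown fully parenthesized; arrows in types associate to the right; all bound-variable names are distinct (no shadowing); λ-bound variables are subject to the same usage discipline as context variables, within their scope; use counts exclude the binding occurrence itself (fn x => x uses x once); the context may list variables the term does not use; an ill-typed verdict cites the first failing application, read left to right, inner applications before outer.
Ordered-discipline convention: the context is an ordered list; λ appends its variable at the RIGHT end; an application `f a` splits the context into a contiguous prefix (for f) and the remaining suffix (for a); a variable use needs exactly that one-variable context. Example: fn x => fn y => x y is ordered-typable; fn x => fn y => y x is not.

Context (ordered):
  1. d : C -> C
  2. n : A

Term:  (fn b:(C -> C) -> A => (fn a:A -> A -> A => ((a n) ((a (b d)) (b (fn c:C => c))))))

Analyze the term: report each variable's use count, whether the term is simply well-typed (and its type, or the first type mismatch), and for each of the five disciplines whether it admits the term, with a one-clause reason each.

usage: d ×1, n ×1, b (λ-bound) ×2, a (λ-bound) ×2, c (λ-bound) ×1
order of uses: a, n, a, b, d, b, c
typing: well-typed at ((C -> C) -> A) -> (A -> A -> A) -> A
ordered: ✗, needs contraction — b ×2, a ×2
linear: ✗, needs contraction — b ×2, a ×2
affine: ✗, needs contraction — b ×2, a ×2
relevant: ✓, none of d, n, b, a, c goes unused
unrestricted: ✓, simply typable at ((C -> C) -> A) -> (A -> A -> A) -> A; W, C, E all held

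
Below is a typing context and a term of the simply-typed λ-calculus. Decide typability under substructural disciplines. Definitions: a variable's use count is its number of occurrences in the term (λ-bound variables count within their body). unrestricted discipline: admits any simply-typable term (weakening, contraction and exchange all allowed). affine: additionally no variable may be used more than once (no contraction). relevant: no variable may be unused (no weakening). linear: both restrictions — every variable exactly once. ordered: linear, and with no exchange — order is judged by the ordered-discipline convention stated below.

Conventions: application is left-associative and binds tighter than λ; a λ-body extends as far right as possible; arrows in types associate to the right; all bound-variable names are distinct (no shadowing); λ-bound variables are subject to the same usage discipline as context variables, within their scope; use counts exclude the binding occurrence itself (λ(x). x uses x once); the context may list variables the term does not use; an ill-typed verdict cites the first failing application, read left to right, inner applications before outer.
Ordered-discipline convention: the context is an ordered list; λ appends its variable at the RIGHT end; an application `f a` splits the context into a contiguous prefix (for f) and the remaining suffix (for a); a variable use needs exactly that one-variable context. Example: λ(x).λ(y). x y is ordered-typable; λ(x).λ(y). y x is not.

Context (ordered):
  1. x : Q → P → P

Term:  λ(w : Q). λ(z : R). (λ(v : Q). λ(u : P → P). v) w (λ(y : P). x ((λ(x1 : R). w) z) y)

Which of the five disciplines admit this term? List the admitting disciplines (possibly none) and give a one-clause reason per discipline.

admitting disciplines: unrestricted
use counts: x ×1; w (λ-bound) ×2; z (λ-bound) ×1; v (λ-bound) ×1; u (λ-bound) ×0; y (λ-bound) ×1; x1 (λ-bound) ×0
use order (left to right): v, w, x, w, z, y
typing: well-typed at Q → R → Q
ordered: ✗ — repeated use of w ×2; u, x1 never used (weakening)
linear: ✗ — repeated use of w ×2; u, x1 never used (weakening)
affine: ✗ — repeated use of w ×2
relevant: ✗ — u, x1 never used (weakening)
unrestricted: ✓ — well-typed at Q → R → Q; no restrictions here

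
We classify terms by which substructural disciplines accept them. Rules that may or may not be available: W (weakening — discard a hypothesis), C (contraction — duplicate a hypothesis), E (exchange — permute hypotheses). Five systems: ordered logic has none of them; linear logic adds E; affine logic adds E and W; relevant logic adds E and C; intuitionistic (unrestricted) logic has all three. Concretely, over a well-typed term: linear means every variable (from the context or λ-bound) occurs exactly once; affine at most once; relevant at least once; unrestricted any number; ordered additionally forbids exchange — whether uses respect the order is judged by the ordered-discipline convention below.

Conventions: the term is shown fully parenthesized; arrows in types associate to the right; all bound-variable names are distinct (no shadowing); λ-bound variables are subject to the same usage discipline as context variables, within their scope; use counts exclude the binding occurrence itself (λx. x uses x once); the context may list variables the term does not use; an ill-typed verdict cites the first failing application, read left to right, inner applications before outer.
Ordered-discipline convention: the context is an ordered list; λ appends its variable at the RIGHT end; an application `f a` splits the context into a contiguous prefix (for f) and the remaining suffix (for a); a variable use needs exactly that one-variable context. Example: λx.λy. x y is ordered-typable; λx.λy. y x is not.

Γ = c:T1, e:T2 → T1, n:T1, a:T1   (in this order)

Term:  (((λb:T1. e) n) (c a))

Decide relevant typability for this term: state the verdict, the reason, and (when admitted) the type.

no — not simply typable
variable uses: c: 1×; e: 1×; n: 1×; a: 1×; b (λ-bound): 0×
left-to-right use order: e, n, c, a
typing: ill-typed: can't apply a value of type T1
summary: ordered ✗; linear ✗; affine ✗; relevant ✗; unrestricted ✗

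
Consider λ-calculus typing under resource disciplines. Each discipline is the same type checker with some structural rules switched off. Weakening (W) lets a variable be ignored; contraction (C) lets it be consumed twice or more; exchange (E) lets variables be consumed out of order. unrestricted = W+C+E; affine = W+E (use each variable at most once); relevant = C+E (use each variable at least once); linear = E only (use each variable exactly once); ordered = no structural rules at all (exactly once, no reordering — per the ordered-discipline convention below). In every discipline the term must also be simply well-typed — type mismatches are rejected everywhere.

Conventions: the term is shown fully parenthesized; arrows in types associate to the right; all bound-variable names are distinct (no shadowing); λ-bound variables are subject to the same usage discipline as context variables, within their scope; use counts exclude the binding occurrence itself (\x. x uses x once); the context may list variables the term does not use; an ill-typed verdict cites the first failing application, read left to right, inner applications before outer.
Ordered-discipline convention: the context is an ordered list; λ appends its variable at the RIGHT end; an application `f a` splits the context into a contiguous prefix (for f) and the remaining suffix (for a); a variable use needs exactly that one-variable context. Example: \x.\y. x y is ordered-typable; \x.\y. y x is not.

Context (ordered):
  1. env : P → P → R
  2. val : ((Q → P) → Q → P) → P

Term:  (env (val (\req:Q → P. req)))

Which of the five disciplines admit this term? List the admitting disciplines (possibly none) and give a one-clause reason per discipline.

admitting disciplines: ordered, linear, affine, relevant, unrestricted
counts: env: 1×, val: 1×, req (bound): 1×
use order (left to right): env, val, req
typing: the term checks, with type P → R
ordered: ✓, env, val, req once each; derivable with no W/C/E
linear: ✓, single use per variable (env, val, req)
affine: ✓, no duplicate uses among env, val, req
relevant: ✓, every one of env, val, req appears
unrestricted: ✓, simply typable at P → R; W, C, E all held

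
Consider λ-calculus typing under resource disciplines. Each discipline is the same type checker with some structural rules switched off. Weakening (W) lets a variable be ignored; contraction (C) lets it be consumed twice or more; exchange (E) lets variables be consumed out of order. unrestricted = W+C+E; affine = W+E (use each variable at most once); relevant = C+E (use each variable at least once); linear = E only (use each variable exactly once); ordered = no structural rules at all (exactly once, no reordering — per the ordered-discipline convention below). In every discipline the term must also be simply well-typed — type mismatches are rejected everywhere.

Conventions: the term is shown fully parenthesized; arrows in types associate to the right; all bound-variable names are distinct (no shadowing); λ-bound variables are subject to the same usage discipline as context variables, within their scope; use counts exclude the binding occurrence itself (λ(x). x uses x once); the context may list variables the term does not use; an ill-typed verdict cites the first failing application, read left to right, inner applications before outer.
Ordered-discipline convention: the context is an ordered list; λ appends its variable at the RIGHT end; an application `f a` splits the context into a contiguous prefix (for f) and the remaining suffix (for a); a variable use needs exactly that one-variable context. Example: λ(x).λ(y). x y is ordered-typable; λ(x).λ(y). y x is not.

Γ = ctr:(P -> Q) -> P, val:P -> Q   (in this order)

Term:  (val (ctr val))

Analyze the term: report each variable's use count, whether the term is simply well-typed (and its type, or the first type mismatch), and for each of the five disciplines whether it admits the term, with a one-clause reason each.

counts: ctr: 1×, val: 2×
order of uses: val, ctr, val
typing: well-typed — term : Q
ordered ✗ (repeated use of val ×2)
linear ✗ (repeated use of val ×2)
affine ✗ (repeated use of val ×2)
relevant ✓ (none of ctr, val goes unused)
unrestricted ✓ (type-checks (Q) and nothing is barred)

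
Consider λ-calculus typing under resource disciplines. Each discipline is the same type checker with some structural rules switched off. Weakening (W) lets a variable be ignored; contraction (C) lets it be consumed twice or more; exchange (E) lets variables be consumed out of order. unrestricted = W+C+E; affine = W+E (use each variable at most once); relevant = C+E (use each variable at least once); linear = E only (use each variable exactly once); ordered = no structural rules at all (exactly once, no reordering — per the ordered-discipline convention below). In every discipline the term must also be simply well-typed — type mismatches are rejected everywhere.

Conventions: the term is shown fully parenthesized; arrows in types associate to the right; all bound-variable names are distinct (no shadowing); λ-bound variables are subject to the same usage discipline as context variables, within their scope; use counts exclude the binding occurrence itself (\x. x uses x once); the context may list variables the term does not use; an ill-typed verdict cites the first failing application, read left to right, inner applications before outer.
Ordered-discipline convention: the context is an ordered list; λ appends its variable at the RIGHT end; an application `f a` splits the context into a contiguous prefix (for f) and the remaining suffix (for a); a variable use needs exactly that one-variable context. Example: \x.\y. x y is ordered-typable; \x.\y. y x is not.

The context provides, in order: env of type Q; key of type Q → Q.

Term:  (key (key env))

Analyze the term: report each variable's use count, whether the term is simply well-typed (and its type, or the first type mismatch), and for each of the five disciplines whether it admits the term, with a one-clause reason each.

usage: env: 1; key: 2
order of uses: key, key, env
typing: well-typed — term : Q
ordered ✗ (uses contraction: key ×2)
linear ✗ (uses contraction: key ×2)
affine ✗ (uses contraction: key ×2)
relevant ✓ (env, key: all used, weakening unneeded)
unrestricted ✓ (simply typable at Q; W, C, E all held)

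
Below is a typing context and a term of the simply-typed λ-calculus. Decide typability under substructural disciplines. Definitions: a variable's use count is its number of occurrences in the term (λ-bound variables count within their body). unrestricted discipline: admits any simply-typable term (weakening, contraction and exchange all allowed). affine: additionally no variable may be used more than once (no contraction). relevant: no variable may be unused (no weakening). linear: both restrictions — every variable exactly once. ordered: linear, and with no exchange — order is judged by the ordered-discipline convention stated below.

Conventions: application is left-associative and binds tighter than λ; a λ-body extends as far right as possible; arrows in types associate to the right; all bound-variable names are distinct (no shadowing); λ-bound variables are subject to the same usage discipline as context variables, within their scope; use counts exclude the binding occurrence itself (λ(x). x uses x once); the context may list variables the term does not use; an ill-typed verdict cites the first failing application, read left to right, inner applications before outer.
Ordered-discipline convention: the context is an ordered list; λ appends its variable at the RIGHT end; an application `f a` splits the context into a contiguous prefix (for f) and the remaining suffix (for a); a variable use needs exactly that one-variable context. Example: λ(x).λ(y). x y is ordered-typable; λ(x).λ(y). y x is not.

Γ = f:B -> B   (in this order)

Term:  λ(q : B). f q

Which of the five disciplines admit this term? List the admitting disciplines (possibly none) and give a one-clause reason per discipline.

admitted by: ordered, linear, affine, relevant, unrestricted
counts: f ×1; q (bound) ×1
use order (left to right): f, q
typing: the term checks, with type B -> B
ordered ✓ (one use each (f, q); ordered split holds)
linear ✓ (single use per variable (f, q))
affine ✓ (at most one use each (f, q))
relevant ✓ (none of f, q goes unused)
unrestricted ✓ (type-checks (B -> B) and nothing is barred)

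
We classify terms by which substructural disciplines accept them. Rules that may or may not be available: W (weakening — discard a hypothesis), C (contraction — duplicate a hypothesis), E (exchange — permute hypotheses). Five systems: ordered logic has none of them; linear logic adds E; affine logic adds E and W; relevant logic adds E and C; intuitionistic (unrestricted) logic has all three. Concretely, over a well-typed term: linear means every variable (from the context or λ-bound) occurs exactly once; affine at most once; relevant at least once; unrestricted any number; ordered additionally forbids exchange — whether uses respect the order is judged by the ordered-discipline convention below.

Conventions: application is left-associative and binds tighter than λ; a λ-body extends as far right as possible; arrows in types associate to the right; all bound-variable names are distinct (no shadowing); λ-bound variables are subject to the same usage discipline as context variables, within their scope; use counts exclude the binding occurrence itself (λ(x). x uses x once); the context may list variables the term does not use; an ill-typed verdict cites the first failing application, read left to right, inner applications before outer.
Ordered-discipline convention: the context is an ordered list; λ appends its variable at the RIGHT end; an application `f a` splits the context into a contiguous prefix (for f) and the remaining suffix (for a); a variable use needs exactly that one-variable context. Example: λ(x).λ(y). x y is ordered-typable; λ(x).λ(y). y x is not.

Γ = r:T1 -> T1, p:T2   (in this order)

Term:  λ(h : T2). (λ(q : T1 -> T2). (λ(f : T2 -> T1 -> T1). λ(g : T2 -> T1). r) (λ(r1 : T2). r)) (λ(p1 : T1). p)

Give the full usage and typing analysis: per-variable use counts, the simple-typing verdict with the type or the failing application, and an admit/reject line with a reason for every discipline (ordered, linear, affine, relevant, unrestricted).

use counts: r: 2; p: 1; h (λ-bound): 0; q (λ-bound): 0; f (λ-bound): 0; g (λ-bound): 0; r1 (λ-bound): 0; p1 (λ-bound): 0
left-to-right use order: r, r, p
typing: the term checks, with type T2 -> (T2 -> T1) -> T1 -> T1
ordered: ✗ — uses contraction: r ×2; h, q, f, g, r1, p1 never used (weakening)
linear: ✗ — uses contraction: r ×2; h, q, f, g, r1, p1 never used (weakening)
affine: ✗ — uses contraction: r ×2
relevant: ✗ — h, q, f, g, r1, p1 never used (weakening)
unrestricted: ✓ — simply typable at T2 -> (T2 -> T1) -> T1 -> T1; W, C, E all held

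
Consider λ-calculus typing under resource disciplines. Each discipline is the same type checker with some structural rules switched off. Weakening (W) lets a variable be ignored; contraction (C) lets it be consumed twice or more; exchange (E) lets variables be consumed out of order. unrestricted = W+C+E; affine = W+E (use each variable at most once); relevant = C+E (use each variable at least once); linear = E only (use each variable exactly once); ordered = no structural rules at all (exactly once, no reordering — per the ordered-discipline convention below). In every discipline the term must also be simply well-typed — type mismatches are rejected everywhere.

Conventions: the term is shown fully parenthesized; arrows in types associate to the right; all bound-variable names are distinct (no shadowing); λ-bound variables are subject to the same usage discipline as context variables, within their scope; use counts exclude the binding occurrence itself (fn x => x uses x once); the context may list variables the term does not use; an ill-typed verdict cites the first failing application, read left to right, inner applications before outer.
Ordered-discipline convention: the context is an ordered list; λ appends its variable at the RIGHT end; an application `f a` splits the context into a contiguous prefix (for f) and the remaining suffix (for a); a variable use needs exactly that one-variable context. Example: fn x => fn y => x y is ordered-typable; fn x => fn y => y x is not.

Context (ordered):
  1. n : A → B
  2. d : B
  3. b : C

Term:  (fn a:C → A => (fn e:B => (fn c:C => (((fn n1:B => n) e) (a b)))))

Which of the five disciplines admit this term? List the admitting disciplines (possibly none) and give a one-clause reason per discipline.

admitted by: affine, unrestricted
usage: n: 1; d: 0; b: 1; a [bound]: 1; e [bound]: 1; c [bound]: 0; n1 [bound]: 0
left-to-right use order: n, e, a, b
typing: ✓ — (C → A) → B → C → B
ordered: ✗ — needs weakening: d, c, n1 unused
linear: ✗ — needs weakening: d, c, n1 unused
affine: ✓ — none of n, d, b, a, e, c, n1 used more than once
relevant: ✗ — needs weakening: d, c, n1 unused
unrestricted: ✓ — well-typed at (C → A) → B → C → B; no restrictions here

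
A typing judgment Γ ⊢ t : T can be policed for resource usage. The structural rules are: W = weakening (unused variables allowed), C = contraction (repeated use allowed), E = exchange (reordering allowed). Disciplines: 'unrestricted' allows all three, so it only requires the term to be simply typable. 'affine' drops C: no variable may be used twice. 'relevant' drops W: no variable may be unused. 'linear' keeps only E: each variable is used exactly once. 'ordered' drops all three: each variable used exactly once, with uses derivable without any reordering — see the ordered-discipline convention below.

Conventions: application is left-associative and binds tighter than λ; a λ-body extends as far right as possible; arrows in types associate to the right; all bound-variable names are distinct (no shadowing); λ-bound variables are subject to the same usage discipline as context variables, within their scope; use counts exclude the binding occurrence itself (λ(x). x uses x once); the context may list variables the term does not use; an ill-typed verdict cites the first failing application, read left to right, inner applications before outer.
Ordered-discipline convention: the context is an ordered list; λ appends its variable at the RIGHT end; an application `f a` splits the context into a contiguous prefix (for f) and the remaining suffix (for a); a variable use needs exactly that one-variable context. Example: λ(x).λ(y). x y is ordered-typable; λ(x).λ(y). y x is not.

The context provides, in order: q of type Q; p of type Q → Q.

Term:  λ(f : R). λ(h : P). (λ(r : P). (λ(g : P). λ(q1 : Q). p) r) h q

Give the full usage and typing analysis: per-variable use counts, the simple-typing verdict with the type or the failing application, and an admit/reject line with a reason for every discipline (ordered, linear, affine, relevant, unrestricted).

variable uses: q: 1×, p: 1×, f (bound): 0×, h (bound): 1×, r (bound): 1×, g (bound): 0×, q1 (bound): 0×
use order (left to right): p, r, h, q
typing: well-typed at R → P → Q → Q
ordered: ✗, f, g, q1 never used (weakening)
linear: ✗, f, g, q1 never used (weakening)
affine: ✓, q, p, f, h, r, g, q1: no repeats, contraction unneeded
relevant: ✗, f, g, q1 never used (weakening)
unrestricted: ✓, type-checks (R → P → Q → Q) and nothing is barred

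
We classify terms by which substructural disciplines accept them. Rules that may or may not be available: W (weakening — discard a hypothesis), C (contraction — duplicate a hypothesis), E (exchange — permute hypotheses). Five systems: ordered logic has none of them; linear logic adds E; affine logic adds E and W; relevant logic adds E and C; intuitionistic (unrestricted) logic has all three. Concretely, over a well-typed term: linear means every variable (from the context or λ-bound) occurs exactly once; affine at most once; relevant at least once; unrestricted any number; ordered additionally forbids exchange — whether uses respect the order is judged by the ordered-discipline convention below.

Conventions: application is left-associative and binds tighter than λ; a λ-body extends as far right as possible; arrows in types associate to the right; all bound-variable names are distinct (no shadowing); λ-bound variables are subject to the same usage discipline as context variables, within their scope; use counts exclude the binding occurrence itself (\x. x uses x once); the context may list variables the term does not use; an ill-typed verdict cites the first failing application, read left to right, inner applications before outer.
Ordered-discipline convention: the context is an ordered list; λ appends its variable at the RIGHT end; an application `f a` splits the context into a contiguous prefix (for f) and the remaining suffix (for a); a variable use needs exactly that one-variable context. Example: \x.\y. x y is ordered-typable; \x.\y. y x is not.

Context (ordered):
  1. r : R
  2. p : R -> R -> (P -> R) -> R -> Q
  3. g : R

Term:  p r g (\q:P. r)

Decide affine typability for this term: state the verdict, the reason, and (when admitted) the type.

no — repeated use of r ×2
use counts: r=2; p=1; g=1; q [bound]=0
order of uses: p, r, g, r
typing: ✓ — R -> Q
all disciplines: ordered ✗; linear ✗; affine ✗; relevant ✗; unrestricted ✓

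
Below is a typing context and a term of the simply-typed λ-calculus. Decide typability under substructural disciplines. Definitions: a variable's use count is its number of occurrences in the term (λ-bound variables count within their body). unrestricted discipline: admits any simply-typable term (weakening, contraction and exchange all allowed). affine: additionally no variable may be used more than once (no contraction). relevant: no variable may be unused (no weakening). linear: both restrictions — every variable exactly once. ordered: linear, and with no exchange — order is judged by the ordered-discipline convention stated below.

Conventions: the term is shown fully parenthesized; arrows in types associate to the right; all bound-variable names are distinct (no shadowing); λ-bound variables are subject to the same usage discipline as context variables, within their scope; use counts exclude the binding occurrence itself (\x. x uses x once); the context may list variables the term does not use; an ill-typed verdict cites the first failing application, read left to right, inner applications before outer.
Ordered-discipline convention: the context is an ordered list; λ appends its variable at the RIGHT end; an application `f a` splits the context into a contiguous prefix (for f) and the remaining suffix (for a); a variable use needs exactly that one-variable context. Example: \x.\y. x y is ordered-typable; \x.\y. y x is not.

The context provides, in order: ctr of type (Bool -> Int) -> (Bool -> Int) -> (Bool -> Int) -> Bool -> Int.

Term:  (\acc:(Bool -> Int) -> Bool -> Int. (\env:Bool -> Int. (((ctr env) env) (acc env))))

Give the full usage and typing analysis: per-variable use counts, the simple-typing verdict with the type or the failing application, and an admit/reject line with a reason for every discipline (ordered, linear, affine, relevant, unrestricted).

usage: ctr: 1, acc (bound): 1, env (bound): 3
order of uses: ctr, env, env, acc, env
typing: well-typed — term : ((Bool -> Int) -> Bool -> Int) -> (Bool -> Int) -> Bool -> Int
ordered: ✗ — needs contraction — env ×3
linear: ✗ — needs contraction — env ×3
affine: ✗ — needs contraction — env ×3
relevant: ✓ — ctr, acc, env: all used, weakening unneeded
unrestricted: ✓ — typability at ((Bool -> Int) -> Bool -> Int) -> (Bool -> Int) -> Bool -> Int is all that's needed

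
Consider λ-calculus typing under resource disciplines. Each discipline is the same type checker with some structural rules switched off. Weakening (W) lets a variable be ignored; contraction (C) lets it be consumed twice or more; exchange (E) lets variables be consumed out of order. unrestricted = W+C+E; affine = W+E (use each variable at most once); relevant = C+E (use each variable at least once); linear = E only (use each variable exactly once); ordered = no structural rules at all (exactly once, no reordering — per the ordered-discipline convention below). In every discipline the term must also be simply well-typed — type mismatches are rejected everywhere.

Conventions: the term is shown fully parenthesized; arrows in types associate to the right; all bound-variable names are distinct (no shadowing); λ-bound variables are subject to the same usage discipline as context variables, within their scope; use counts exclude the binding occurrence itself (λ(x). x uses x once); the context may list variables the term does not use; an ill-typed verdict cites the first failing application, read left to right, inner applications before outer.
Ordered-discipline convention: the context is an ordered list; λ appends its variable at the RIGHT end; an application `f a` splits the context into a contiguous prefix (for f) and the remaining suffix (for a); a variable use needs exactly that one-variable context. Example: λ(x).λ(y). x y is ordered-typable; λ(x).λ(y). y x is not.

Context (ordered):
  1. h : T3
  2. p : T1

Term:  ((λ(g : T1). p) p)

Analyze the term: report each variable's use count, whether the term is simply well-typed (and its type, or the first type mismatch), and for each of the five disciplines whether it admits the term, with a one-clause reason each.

usage: h: 0×; p: 2×; g (λ-bound): 0×
uses in reading order: p, p
typing: ✓ — T1
ordered: ✗, needs contraction — p ×2; h, g never used (weakening)
linear: ✗, needs contraction — p ×2; h, g never used (weakening)
affine: ✗, needs contraction — p ×2
relevant: ✗, h, g never used (weakening)
unrestricted: ✓, type-checks (T1) and nothing is barred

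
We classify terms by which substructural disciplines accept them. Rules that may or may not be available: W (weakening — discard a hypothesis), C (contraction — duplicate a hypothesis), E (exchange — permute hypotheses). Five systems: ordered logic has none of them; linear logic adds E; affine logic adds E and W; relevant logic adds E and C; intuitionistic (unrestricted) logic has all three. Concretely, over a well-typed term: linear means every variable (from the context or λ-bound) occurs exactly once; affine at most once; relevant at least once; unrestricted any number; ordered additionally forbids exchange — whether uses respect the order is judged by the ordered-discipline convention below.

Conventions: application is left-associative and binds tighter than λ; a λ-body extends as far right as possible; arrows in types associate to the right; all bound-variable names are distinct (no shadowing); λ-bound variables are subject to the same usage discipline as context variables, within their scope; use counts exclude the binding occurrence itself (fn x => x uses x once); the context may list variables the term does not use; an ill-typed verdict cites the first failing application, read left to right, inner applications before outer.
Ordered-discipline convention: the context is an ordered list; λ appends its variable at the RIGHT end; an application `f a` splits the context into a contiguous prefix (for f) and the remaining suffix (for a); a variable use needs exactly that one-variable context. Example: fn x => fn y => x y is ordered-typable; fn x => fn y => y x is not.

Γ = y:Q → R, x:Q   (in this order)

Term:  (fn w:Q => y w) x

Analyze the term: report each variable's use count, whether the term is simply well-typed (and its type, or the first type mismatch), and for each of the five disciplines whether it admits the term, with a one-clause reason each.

usage: y: 1, x: 1, w (bound): 1
uses in reading order: y, w, x
typing: well-typed at R
ordered: ✓ — y, x, w: once each, no exchange needed
linear: ✓ — each of y, x, w used exactly once
affine: ✓ — y, x, w: no repeats, contraction unneeded
relevant: ✓ — at least one use each (y, x, w)
unrestricted: ✓ — type-checks (R) and nothing is barred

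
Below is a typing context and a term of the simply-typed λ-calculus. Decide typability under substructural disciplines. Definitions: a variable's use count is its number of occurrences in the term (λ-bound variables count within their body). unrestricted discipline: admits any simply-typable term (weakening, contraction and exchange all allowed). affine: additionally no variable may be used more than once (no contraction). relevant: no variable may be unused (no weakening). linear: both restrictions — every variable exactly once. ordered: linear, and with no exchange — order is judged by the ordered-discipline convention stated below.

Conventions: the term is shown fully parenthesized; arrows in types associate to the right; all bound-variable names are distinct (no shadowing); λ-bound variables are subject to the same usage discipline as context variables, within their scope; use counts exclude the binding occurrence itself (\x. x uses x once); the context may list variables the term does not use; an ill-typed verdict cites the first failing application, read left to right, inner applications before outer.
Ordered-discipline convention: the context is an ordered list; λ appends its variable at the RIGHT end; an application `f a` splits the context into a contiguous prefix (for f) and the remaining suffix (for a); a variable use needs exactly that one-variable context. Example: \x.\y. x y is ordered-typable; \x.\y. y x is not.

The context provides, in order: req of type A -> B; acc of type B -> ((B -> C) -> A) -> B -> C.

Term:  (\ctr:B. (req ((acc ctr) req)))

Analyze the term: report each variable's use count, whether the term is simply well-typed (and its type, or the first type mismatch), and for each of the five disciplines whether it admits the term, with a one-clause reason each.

use counts: req: 2×; acc: 1×; ctr [bound]: 1×
order of uses: req, acc, ctr, req
typing: ill-typed: an application expects (B -> C) -> A but receives A -> B
ordered: ✗ — fails simple typing
linear: ✗ — a type mismatch blocks all five
affine: ✗ — the type mismatch rejects it
relevant: ✗ — not simply typable
unrestricted: ✗ — fails simple typing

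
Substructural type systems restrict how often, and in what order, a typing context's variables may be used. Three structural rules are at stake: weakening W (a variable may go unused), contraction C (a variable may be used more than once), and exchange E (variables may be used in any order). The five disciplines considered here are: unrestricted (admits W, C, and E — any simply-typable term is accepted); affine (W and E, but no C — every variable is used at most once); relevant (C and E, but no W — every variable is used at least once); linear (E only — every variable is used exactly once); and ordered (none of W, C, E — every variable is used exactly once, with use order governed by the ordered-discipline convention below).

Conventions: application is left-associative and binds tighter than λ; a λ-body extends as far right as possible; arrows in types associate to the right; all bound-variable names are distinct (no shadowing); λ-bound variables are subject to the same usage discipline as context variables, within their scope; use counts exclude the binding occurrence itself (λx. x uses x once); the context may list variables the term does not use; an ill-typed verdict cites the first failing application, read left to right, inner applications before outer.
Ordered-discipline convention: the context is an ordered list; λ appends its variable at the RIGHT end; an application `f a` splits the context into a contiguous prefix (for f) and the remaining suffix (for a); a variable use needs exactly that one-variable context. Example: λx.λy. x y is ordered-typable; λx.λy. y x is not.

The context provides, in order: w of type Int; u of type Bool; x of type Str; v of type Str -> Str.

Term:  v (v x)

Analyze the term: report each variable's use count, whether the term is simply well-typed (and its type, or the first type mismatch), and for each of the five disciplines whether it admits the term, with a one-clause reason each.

counts: w=0, u=0, x=1, v=2
use order (left to right): v, v, x
typing: well-typed — term : Str
ordered ✗ (repeated use of v ×2; w, u left unused)
linear ✗ (repeated use of v ×2; w, u left unused)
affine ✗ (repeated use of v ×2)
relevant ✗ (w, u left unused)
unrestricted ✓ (well-typed at Str; no restrictions here)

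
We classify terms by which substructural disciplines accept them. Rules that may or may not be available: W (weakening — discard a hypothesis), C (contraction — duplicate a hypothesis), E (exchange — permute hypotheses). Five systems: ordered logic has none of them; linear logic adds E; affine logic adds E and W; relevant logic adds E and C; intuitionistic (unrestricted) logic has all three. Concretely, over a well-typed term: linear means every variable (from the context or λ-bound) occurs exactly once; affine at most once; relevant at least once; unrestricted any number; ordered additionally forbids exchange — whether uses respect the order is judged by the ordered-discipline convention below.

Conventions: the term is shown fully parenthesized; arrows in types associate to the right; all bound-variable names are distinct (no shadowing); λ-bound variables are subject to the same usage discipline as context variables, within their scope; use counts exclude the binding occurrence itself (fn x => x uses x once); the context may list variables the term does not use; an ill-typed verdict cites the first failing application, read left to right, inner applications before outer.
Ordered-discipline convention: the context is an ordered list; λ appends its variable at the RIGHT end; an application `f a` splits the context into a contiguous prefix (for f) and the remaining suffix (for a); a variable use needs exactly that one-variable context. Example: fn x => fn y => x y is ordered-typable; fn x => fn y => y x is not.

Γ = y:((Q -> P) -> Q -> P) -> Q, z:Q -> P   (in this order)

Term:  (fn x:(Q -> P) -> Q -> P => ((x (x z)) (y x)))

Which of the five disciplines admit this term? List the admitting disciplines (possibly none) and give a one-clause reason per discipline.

admitted by: relevant, unrestricted
counts: y: 1, z: 1, x (λ-bound): 3
order of uses: x, x, z, y, x
typing: well-typed — term : ((Q -> P) -> Q -> P) -> P
ordered: ✗, x ×3 used more than once (contraction)
linear: ✗, x ×3 used more than once (contraction)
affine: ✗, x ×3 used more than once (contraction)
relevant: ✓, every one of y, z, x appears
unrestricted: ✓, type-checks (((Q -> P) -> Q -> P) -> P) and nothing is barred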